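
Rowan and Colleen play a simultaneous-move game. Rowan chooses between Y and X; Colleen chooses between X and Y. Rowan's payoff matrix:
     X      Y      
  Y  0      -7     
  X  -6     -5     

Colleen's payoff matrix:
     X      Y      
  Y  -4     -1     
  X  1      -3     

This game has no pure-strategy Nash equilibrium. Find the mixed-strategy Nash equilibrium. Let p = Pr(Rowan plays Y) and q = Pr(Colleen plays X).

p = 4/7, q = 1/4

Rowan's mix must leave Colleen indifferent between X and Y.
  Colleen's payoff from X: p·(-4) + (1−p)·1 = -5p + 1
  Colleen's payoff from Y: p·(-1) + (1−p)·(-3) = 2p - 3
  -5p + 1 = 2p - 3  ⇒  -7p = -4  ⇒  p = 4/7.
Set Rowan's expected payoff from Y equal to that from X:
  Rowan's payoff from Y: q·0 + (1−q)·(-7) = 7q - 7
  Rowan's payoff from X: q·(-6) + (1−q)·(-5) = -q - 5
  7q - 7 = -q - 5  ⇒  8q = 2  ⇒  q = 1/4.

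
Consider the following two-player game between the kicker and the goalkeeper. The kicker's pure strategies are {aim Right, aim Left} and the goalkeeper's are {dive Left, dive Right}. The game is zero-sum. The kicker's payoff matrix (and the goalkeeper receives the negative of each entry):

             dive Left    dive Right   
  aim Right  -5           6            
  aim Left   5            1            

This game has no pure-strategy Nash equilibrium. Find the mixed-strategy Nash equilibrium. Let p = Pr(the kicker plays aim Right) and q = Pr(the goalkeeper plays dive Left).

For the goalkeeper to be willing to mix, the goalkeeper must be indifferent between dive Left and dive Right, which pins down the kicker's mix.
  the goalkeeper's payoff to dive Left: p·5 + (1−p)·(-5) = 10p - 5
  the goalkeeper's payoff to dive Right: p·(-6) + (1−p)·(-1) = -5p - 1
  10p - 5 = -5p - 1  ⇒  15p = 4  ⇒  p = 4/15.
In a mixed equilibrium the kicker is indifferent between aim Right and aim Left; this condition fixes q.
  the kicker's expected payoff from aim Right: q·(-5) + (1−q)·6 = -11q + 6
  the kicker's expected payoff from aim Left: q·5 + (1−q)·1 = 4q + 1
  -11q + 6 = 4q + 1  ⇒  -15q = -5  ⇒  q = 1/3.

p = 4/15, q = 1/3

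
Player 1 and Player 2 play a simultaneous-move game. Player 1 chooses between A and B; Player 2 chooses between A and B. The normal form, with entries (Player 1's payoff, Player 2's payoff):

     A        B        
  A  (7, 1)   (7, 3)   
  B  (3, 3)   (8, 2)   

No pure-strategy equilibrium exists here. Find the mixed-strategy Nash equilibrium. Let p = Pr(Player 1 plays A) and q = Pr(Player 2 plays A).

p = 1/3, q = 1/5

Player 1's mix must leave Player 2 indifferent between A and B.
  Player 2's expected payoff from A: p·1 + (1−p)·3 = -2p + 3
  Player 2's expected payoff from B: p·3 + (1−p)·2 = p + 2
  -2p + 3 = p + 2  ⇒  -3p = -1  ⇒  p = 1/3.
Player 2's mix must leave Player 1 indifferent between A and B.
  Player 1's payoff from A: q·7 + (1−q)·7 = 7
  Player 1's payoff from B: q·3 + (1−q)·8 = -5q + 8
  7 = -5q + 8  ⇒  5q = 1  ⇒  q = 1/5.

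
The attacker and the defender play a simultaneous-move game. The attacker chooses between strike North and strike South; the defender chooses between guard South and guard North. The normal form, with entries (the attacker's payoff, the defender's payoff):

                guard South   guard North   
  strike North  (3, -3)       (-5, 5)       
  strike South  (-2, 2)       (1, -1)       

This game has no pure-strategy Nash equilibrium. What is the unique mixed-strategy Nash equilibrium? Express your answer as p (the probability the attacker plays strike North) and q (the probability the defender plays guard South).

p = 3/11, q = 6/11

For the defender to be willing to mix, the defender must be indifferent between guard South and guard North, which pins down the attacker's mix.
  the defender's payoff to guard South: p·(-3) + (1−p)·2 = -5p + 2
  the defender's payoff to guard North: p·5 + (1−p)·(-1) = 6p - 1
  -5p + 2 = 6p - 1  ⇒  -11p = -3  ⇒  p = 3/11.
The defender's mix must leave the attacker indifferent between strike North and strike South.
  the attacker's expected payoff from strike North: q·3 + (1−q)·(-5) = 8q - 5
  the attacker's expected payoff from strike South: q·(-2) + (1−q)·1 = -3q + 1
  8q - 5 = -3q + 1  ⇒  11q = 6  ⇒  q = 6/11.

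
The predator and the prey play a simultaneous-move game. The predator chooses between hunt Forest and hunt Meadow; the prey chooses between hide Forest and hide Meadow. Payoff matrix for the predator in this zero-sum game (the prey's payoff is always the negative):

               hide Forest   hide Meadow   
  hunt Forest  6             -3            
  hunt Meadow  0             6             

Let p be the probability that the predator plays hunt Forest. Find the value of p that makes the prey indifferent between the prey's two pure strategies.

For the prey to be willing to mix, the prey must be indifferent between hide Forest and hide Meadow, which pins down the predator's mix.
  the prey's expected payoff from hide Forest: p·(-6) + (1−p)·0 = -6p
  the prey's expected payoff from hide Meadow: p·3 + (1−p)·(-6) = 9p - 6
  -6p = 9p - 6  ⇒  -15p = -6  ⇒  p = 2/5.

p = 2/5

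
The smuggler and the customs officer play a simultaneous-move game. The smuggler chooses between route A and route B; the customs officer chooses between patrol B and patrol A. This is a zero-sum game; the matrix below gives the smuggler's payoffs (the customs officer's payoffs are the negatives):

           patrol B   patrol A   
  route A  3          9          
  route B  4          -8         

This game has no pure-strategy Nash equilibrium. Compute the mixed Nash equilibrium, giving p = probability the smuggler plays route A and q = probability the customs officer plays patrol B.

The smuggler's mix must leave the customs officer indifferent between patrol B and patrol A.
  the customs officer's expected payoff from patrol B: p·(-3) + (1−p)·(-4) = p - 4
  the customs officer's expected payoff from patrol A: p·(-9) + (1−p)·8 = -17p + 8
  p - 4 = -17p + 8  ⇒  18p = 12  ⇒  p = 2/3.
For the smuggler to be willing to mix, the smuggler must be indifferent between route A and route B, which pins down the customs officer's mix.
  the smuggler's payoff to route A: q·3 + (1−q)·9 = -6q + 9
  the smuggler's payoff to route B: q·4 + (1−q)·(-8) = 12q - 8
  -6q + 9 = 12q - 8  ⇒  -18q = -17  ⇒  q = 17/18.

p = 2/3, q = 17/18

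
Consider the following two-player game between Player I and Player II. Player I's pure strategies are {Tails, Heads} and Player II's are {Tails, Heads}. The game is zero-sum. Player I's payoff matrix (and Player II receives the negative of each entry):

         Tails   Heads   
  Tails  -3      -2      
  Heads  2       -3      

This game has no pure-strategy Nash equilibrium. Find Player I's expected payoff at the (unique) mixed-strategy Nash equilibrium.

Player I's indifference between Tails and Heads determines Player II's mixing probability q:
  Player I's expected payoff from Tails: q·(-3) + (1−q)·(-2) = -q - 2
  Player I's expected payoff from Heads: q·2 + (1−q)·(-3) = 5q - 3
  -q - 2 = 5q - 3  ⇒  -6q = -1  ⇒  q = 1/6.
At equilibrium Player I is indifferent across rows, so Player I's payoff equals the payoff from Tails: (1/6)·(-3) + (5/6)·(-2) = -13/6.

-13/6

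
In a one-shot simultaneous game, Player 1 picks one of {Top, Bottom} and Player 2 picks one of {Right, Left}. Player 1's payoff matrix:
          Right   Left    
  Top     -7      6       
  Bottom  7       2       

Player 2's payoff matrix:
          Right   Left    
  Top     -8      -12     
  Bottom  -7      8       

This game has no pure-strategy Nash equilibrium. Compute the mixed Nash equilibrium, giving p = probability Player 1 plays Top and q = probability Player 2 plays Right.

In a mixed equilibrium Player 2 is indifferent between Right and Left; this condition fixes p.
  Player 2's payoff from Right: p·(-8) + (1−p)·(-7) = -p - 7
  Player 2's payoff from Left: p·(-12) + (1−p)·8 = -20p + 8
  -p - 7 = -20p + 8  ⇒  19p = 15  ⇒  p = 15/19.
Player 2's mix must leave Player 1 indifferent between Top and Bottom.
  Player 1's payoff to Top: q·(-7) + (1−q)·6 = -13q + 6
  Player 1's payoff to Bottom: q·7 + (1−q)·2 = 5q + 2
  -13q + 6 = 5q + 2  ⇒  -18q = -4  ⇒  q = 2/9.

p = 15/19, q = 2/9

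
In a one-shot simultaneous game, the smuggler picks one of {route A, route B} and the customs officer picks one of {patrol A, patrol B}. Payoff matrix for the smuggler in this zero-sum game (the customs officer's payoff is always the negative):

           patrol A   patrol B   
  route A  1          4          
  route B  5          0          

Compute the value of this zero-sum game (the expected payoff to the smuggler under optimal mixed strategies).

v = 5/2

Set the smuggler's expected payoff from route A equal to that from route B:
  the smuggler's expected payoff from route A: q·1 + (1−q)·4 = -3q + 4
  the smuggler's expected payoff from route B: q·5 + (1−q)·0 = 5q
  -3q + 4 = 5q  ⇒  -8q = -4  ⇒  q = 1/2.
The value is the smuggler's expected payoff against this mix (using route A): (1/2)·1 + (1/2)·4 = 5/2.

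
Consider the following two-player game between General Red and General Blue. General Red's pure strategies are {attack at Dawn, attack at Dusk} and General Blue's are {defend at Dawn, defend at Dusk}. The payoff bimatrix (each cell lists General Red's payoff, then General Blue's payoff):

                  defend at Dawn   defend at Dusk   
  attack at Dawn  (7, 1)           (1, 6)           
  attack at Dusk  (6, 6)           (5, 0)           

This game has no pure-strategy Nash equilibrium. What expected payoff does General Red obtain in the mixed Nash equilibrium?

29/5

Set General Red's expected payoff from attack at Dawn equal to that from attack at Dusk:
  General Red's payoff to attack at Dawn: q·7 + (1−q)·1 = 6q + 1
  General Red's payoff to attack at Dusk: q·6 + (1−q)·5 = q + 5
  6q + 1 = q + 5  ⇒  5q = 4  ⇒  q = 4/5.
At equilibrium General Red is indifferent across rows, so General Red's payoff equals the payoff from attack at Dawn: (4/5)·7 + (1/5)·1 = 29/5.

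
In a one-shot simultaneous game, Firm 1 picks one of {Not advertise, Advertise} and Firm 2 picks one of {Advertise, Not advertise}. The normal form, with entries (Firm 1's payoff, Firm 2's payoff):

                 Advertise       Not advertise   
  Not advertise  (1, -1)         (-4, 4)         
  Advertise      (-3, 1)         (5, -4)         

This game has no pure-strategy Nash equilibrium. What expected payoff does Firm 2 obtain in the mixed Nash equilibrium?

In a mixed equilibrium Firm 2 is indifferent between Advertise and Not advertise; this condition fixes p.
  Firm 2's expected payoff from Advertise: p·(-1) + (1−p)·1 = -2p + 1
  Firm 2's expected payoff from Not advertise: p·4 + (1−p)·(-4) = 8p - 4
  -2p + 1 = 8p - 4  ⇒  -10p = -5  ⇒  p = 1/2.
At equilibrium Firm 2 is indifferent across columns, so Firm 2's payoff equals the payoff from Advertise: (1/2)·(-1) + (1/2)·1 = 0.

0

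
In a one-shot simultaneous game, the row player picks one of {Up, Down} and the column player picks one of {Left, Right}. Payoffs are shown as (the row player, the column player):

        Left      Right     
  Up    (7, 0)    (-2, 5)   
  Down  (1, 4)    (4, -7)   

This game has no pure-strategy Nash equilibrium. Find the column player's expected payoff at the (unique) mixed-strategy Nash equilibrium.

5/4

In a mixed equilibrium the column player is indifferent between Left and Right; this condition fixes p.
  the column player's payoff to Left: p·0 + (1−p)·4 = -4p + 4
  the column player's payoff to Right: p·5 + (1−p)·(-7) = 12p - 7
  -4p + 4 = 12p - 7  ⇒  -16p = -11  ⇒  p = 11/16.
At equilibrium the column player is indifferent across columns, so the column player's payoff equals the payoff from Left: (11/16)·0 + (5/16)·4 = 5/4.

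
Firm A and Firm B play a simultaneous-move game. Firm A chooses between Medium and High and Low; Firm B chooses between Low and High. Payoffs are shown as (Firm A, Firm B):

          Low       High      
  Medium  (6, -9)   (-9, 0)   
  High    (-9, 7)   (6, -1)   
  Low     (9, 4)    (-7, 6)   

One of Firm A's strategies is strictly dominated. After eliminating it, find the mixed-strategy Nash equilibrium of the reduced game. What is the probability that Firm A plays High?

p = 1/5

Firm A's strategy Medium is strictly dominated by Low: 9 > 6 and -7 > -9. Eliminate Medium.
In a mixed equilibrium Firm B is indifferent between Low and High; this condition fixes p.
  Firm B's expected payoff from Low: p·7 + (1−p)·4 = 3p + 4
  Firm B's expected payoff from High: p·(-1) + (1−p)·6 = -7p + 6
  3p + 4 = -7p + 6  ⇒  10p = 2  ⇒  p = 1/5.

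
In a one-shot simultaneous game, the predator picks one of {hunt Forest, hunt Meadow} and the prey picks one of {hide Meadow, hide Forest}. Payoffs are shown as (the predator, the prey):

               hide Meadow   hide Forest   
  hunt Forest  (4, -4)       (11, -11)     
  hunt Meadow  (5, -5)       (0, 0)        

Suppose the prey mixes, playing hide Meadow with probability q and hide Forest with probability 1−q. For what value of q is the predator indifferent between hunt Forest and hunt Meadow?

q = 11/12

The prey's mix must leave the predator indifferent between hunt Forest and hunt Meadow.
  the predator's payoff to hunt Forest: q·4 + (1−q)·11 = -7q + 11
  the predator's payoff to hunt Meadow: q·5 + (1−q)·0 = 5q
  -7q + 11 = 5q  ⇒  -12q = -11  ⇒  q = 11/12.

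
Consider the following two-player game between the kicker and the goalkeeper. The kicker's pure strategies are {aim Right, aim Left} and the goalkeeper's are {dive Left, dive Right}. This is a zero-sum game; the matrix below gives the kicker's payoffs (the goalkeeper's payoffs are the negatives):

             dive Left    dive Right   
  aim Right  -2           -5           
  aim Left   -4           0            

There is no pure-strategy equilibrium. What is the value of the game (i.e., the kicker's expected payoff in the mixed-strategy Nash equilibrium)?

In a mixed equilibrium the kicker is indifferent between aim Right and aim Left; this condition fixes q.
  the kicker's payoff to aim Right: q·(-2) + (1−q)·(-5) = 3q - 5
  the kicker's payoff to aim Left: q·(-4) + (1−q)·0 = -4q
  3q - 5 = -4q  ⇒  7q = 5  ⇒  q = 5/7.
The value is the kicker's expected payoff against this mix (using aim Right): (5/7)·(-2) + (2/7)·(-5) = -20/7.

v = -20/7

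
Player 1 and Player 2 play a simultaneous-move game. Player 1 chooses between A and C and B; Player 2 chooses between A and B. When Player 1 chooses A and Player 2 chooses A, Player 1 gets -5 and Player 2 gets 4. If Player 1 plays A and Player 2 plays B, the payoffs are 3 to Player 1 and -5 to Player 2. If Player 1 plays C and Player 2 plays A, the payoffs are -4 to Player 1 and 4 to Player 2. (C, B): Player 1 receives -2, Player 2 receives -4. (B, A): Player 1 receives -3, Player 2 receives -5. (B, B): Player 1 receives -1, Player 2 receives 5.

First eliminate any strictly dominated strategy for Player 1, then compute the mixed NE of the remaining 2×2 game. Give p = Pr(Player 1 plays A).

p = 10/19

Player 1's strategy C is strictly dominated by B: -3 > -4 and -1 > -2. Eliminate C.
Player 1's mix must leave Player 2 indifferent between A and B.
  Player 2's expected payoff from A: p·4 + (1−p)·(-5) = 9p - 5
  Player 2's expected payoff from B: p·(-5) + (1−p)·5 = -10p + 5
  9p - 5 = -10p + 5  ⇒  19p = 10  ⇒  p = 10/19.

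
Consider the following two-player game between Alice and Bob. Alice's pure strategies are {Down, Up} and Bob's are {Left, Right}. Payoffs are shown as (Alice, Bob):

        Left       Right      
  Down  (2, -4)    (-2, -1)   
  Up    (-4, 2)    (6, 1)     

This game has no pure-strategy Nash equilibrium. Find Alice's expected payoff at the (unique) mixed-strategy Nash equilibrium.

2/7

Set Alice's expected payoff from Down equal to that from Up:
  Alice's payoff to Down: q·2 + (1−q)·(-2) = 4q - 2
  Alice's payoff to Up: q·(-4) + (1−q)·6 = -10q + 6
  4q - 2 = -10q + 6  ⇒  14q = 8  ⇒  q = 4/7.
At equilibrium Alice is indifferent across rows, so Alice's payoff equals the payoff from Down: (4/7)·2 + (3/7)·(-2) = 2/7.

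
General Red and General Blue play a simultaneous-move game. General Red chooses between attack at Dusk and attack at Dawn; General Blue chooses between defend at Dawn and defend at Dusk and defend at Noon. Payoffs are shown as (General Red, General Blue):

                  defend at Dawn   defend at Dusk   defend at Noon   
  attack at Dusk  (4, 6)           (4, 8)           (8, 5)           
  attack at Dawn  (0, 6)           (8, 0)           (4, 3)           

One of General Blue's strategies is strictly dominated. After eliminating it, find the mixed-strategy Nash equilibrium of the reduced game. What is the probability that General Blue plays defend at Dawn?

q = 1/2

General Blue's strategy defend at Noon is strictly dominated by defend at Dawn: 6 > 5 and 6 > 3. Eliminate defend at Noon.
General Blue's mix must leave General Red indifferent between attack at Dusk and attack at Dawn.
  General Red's payoff from attack at Dusk: q·4 + (1−q)·4 = 4
  General Red's payoff from attack at Dawn: q·0 + (1−q)·8 = -8q + 8
  4 = -8q + 8  ⇒  8q = 4  ⇒  q = 1/2.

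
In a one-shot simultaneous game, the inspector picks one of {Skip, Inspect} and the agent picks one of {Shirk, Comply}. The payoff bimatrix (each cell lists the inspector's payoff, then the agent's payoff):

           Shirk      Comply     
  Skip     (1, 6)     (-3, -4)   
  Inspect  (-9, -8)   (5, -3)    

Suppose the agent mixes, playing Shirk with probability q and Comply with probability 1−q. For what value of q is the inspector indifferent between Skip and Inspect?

q = 4/9

For the inspector to be willing to mix, the inspector must be indifferent between Skip and Inspect, which pins down the agent's mix.
  the inspector's expected payoff from Skip: q·1 + (1−q)·(-3) = 4q - 3
  the inspector's expected payoff from Inspect: q·(-9) + (1−q)·5 = -14q + 5
  4q - 3 = -14q + 5  ⇒  18q = 8  ⇒  q = 4/9.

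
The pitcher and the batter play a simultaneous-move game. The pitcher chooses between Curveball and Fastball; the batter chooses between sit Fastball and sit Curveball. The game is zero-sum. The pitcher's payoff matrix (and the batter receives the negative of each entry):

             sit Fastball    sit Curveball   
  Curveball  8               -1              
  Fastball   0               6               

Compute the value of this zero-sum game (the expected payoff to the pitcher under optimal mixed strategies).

Set the pitcher's expected payoff from Curveball equal to that from Fastball:
  the pitcher's payoff to Curveball: q·8 + (1−q)·(-1) = 9q - 1
  the pitcher's payoff to Fastball: q·0 + (1−q)·6 = -6q + 6
  9q - 1 = -6q + 6  ⇒  15q = 7  ⇒  q = 7/15.
The value is the pitcher's expected payoff against this mix (using Curveball): (7/15)·8 + (8/15)·(-1) = 16/5.

v = 16/5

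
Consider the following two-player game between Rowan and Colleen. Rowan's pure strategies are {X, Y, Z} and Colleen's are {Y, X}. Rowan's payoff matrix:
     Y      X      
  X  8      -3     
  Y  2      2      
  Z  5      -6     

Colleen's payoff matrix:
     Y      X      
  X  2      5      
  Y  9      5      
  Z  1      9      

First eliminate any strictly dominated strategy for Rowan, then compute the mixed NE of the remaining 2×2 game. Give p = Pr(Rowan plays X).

Rowan's strategy Z is strictly dominated by X: 8 > 5 and -3 > -6. Eliminate Z.
Rowan's mix must leave Colleen indifferent between Y and X.
  Colleen's payoff to Y: p·2 + (1−p)·9 = -7p + 9
  Colleen's payoff to X: p·5 + (1−p)·5 = 5
  -7p + 9 = 5  ⇒  -7p = -4  ⇒  p = 4/7.

p = 4/7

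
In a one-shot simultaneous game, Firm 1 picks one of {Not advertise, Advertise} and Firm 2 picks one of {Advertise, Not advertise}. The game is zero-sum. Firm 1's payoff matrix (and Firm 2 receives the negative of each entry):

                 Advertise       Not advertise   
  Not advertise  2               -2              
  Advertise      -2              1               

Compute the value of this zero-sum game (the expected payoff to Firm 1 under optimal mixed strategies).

v = -2/7

Firm 2's mix must leave Firm 1 indifferent between Not advertise and Advertise.
  Firm 1's expected payoff from Not advertise: q·2 + (1−q)·(-2) = 4q - 2
  Firm 1's expected payoff from Advertise: q·(-2) + (1−q)·1 = -3q + 1
  4q - 2 = -3q + 1  ⇒  7q = 3  ⇒  q = 3/7.
The value is Firm 1's expected payoff against this mix (using Not advertise): (3/7)·2 + (4/7)·(-2) = -2/7.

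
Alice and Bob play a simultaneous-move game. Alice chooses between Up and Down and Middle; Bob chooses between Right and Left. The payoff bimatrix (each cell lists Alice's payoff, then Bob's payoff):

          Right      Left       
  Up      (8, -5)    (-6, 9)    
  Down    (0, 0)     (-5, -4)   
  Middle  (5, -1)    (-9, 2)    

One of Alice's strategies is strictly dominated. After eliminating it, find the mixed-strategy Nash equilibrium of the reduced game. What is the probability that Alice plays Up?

p = 2/9

Alice's strategy Middle is strictly dominated by Up: 8 > 5 and -6 > -9. Eliminate Middle.
Alice's mix must leave Bob indifferent between Right and Left.
  Bob's payoff from Right: p·(-5) + (1−p)·0 = -5p
  Bob's payoff from Left: p·9 + (1−p)·(-4) = 13p - 4
  -5p = 13p - 4  ⇒  -18p = -4  ⇒  p = 2/9.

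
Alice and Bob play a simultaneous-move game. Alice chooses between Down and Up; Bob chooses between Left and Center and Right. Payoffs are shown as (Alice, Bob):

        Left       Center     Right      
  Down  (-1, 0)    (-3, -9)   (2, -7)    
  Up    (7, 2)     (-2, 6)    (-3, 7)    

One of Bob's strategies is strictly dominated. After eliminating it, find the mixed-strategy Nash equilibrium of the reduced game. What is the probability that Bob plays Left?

q = 5/13

Bob's strategy Center is strictly dominated by Right: -7 > -9 and 7 > 6. Eliminate Center.
In a mixed equilibrium Alice is indifferent between Down and Up; this condition fixes q.
  Alice's expected payoff from Down: q·(-1) + (1−q)·2 = -3q + 2
  Alice's expected payoff from Up: q·7 + (1−q)·(-3) = 10q - 3
  -3q + 2 = 10q - 3  ⇒  -13q = -5  ⇒  q = 5/13.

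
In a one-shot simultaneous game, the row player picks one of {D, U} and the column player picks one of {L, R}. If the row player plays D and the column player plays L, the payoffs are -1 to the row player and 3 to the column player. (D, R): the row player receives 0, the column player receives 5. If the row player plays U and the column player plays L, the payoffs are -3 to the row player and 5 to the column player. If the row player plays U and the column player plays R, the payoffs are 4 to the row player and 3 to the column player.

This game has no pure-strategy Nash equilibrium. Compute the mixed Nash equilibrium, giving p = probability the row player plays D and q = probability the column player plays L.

p = 1/2, q = 2/3

Set the column player's expected payoff from L equal to that from R:
  the column player's payoff from L: p·3 + (1−p)·5 = -2p + 5
  the column player's payoff from R: p·5 + (1−p)·3 = 2p + 3
  -2p + 5 = 2p + 3  ⇒  -4p = -2  ⇒  p = 1/2.
The row player's indifference between D and U determines the column player's mixing probability q:
  the row player's payoff from D: q·(-1) + (1−q)·0 = -q
  the row player's payoff from U: q·(-3) + (1−q)·4 = -7q + 4
  -q = -7q + 4  ⇒  6q = 4  ⇒  q = 2/3.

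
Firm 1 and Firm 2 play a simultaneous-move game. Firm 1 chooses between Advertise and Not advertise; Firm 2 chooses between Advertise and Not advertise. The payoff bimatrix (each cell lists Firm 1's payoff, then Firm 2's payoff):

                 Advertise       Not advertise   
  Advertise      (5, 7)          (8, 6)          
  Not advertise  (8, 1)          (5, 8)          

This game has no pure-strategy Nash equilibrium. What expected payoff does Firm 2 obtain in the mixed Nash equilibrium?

25/4

For Firm 2 to be willing to mix, Firm 2 must be indifferent between Advertise and Not advertise, which pins down Firm 1's mix.
  Firm 2's expected payoff from Advertise: p·7 + (1−p)·1 = 6p + 1
  Firm 2's expected payoff from Not advertise: p·6 + (1−p)·8 = -2p + 8
  6p + 1 = -2p + 8  ⇒  8p = 7  ⇒  p = 7/8.
At equilibrium Firm 2 is indifferent across columns, so Firm 2's payoff equals the payoff from Advertise: (7/8)·7 + (1/8)·1 = 25/4.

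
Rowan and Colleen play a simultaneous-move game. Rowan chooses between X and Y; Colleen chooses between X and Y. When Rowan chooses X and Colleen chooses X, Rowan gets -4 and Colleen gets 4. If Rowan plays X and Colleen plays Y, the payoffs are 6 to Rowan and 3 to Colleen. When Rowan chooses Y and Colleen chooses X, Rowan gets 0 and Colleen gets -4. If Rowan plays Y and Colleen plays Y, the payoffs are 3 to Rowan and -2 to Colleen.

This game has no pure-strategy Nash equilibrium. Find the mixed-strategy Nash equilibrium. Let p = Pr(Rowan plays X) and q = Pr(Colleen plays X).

For Colleen to be willing to mix, Colleen must be indifferent between X and Y, which pins down Rowan's mix.
  Colleen's expected payoff from X: p·4 + (1−p)·(-4) = 8p - 4
  Colleen's expected payoff from Y: p·3 + (1−p)·(-2) = 5p - 2
  8p - 4 = 5p - 2  ⇒  3p = 2  ⇒  p = 2/3.
Colleen's mix must leave Rowan indifferent between X and Y.
  Rowan's payoff from X: q·(-4) + (1−q)·6 = -10q + 6
  Rowan's payoff from Y: q·0 + (1−q)·3 = -3q + 3
  -10q + 6 = -3q + 3  ⇒  -7q = -3  ⇒  q = 3/7.

p = 2/3, q = 3/7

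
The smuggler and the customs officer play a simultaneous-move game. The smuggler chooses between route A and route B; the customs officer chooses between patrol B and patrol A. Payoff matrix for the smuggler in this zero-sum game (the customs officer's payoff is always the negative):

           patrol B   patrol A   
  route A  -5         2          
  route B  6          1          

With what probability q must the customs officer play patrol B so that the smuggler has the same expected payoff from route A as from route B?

The smuggler's indifference between route A and route B determines the customs officer's mixing probability q:
  the smuggler's expected payoff from route A: q·(-5) + (1−q)·2 = -7q + 2
  the smuggler's expected payoff from route B: q·6 + (1−q)·1 = 5q + 1
  -7q + 2 = 5q + 1  ⇒  -12q = -1  ⇒  q = 1/12.

q = 1/12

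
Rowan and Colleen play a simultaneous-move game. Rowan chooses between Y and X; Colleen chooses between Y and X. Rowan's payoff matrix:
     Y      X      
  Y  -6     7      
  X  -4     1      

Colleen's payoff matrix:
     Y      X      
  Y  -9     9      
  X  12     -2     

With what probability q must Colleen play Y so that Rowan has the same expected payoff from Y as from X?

Colleen's mix must leave Rowan indifferent between Y and X.
  Rowan's payoff from Y: q·(-6) + (1−q)·7 = -13q + 7
  Rowan's payoff from X: q·(-4) + (1−q)·1 = -5q + 1
  -13q + 7 = -5q + 1  ⇒  -8q = -6  ⇒  q = 3/4.

q = 3/4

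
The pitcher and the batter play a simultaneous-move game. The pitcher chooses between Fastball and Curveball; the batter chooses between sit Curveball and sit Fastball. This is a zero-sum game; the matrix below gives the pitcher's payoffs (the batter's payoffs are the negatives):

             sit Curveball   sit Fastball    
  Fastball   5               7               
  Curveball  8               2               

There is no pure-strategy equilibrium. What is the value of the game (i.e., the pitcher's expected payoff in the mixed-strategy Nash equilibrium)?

Set the pitcher's expected payoff from Fastball equal to that from Curveball:
  the pitcher's payoff to Fastball: q·5 + (1−q)·7 = -2q + 7
  the pitcher's payoff to Curveball: q·8 + (1−q)·2 = 6q + 2
  -2q + 7 = 6q + 2  ⇒  -8q = -5  ⇒  q = 5/8.
The value is the pitcher's expected payoff against this mix (using Fastball): (5/8)·5 + (3/8)·7 = 23/4.

v = 23/4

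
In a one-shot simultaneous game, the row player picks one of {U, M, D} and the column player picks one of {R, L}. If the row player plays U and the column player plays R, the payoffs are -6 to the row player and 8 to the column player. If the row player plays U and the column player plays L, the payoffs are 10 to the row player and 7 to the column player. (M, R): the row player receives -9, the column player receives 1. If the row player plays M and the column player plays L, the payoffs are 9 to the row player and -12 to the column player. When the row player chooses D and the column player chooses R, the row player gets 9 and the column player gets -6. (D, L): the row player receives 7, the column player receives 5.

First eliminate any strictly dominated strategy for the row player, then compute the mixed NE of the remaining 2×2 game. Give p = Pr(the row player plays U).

p = 11/12

The row player's strategy M is strictly dominated by U: -6 > -9 and 10 > 9. Eliminate M.
The column player's indifference between R and L determines the row player's mixing probability p:
  the column player's payoff from R: p·8 + (1−p)·(-6) = 14p - 6
  the column player's payoff from L: p·7 + (1−p)·5 = 2p + 5
  14p - 6 = 2p + 5  ⇒  12p = 11  ⇒  p = 11/12.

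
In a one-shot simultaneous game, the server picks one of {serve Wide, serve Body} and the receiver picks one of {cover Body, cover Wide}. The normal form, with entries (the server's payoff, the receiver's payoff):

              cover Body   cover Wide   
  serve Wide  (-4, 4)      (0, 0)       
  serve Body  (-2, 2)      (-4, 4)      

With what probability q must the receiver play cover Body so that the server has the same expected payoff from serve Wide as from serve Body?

The receiver's mix must leave the server indifferent between serve Wide and serve Body.
  the server's payoff from serve Wide: q·(-4) + (1−q)·0 = -4q
  the server's payoff from serve Body: q·(-2) + (1−q)·(-4) = 2q - 4
  -4q = 2q - 4  ⇒  -6q = -4  ⇒  q = 2/3.

q = 2/3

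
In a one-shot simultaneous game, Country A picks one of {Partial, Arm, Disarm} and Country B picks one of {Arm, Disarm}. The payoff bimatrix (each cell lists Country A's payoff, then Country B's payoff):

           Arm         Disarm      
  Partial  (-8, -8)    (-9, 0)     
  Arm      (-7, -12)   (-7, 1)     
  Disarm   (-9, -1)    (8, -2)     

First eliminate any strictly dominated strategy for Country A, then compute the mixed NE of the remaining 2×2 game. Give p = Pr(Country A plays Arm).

Country A's strategy Partial is strictly dominated by Arm: -7 > -8 and -7 > -9. Eliminate Partial.
In a mixed equilibrium Country B is indifferent between Arm and Disarm; this condition fixes p.
  Country B's expected payoff from Arm: p·(-12) + (1−p)·(-1) = -11p - 1
  Country B's expected payoff from Disarm: p·1 + (1−p)·(-2) = 3p - 2
  -11p - 1 = 3p - 2  ⇒  -14p = -1  ⇒  p = 1/14.

p = 1/14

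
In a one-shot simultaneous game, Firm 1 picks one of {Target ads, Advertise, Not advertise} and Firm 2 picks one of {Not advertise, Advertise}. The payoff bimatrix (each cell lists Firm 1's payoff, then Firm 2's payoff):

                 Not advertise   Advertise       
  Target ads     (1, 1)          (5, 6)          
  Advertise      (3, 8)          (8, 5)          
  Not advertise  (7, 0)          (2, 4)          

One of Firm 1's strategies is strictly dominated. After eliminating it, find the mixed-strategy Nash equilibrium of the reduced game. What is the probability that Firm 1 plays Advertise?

Firm 1's strategy Target ads is strictly dominated by Advertise: 3 > 1 and 8 > 5. Eliminate Target ads.
Firm 2's indifference between Not advertise and Advertise determines Firm 1's mixing probability p:
  Firm 2's payoff from Not advertise: p·8 + (1−p)·0 = 8p
  Firm 2's payoff from Advertise: p·5 + (1−p)·4 = p + 4
  8p = p + 4  ⇒  7p = 4  ⇒  p = 4/7.

p = 4/7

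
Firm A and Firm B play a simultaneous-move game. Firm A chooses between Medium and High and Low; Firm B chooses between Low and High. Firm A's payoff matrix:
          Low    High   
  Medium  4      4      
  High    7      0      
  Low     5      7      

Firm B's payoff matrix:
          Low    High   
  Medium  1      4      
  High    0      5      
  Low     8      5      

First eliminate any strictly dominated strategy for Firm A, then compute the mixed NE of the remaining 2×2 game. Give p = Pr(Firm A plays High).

p = 3/8

Firm A's strategy Medium is strictly dominated by Low: 5 > 4 and 7 > 4. Eliminate Medium.
For Firm B to be willing to mix, Firm B must be indifferent between Low and High, which pins down Firm A's mix.
  Firm B's expected payoff from Low: p·0 + (1−p)·8 = -8p + 8
  Firm B's expected payoff from High: p·5 + (1−p)·5 = 5
  -8p + 8 = 5  ⇒  -8p = -3  ⇒  p = 3/8.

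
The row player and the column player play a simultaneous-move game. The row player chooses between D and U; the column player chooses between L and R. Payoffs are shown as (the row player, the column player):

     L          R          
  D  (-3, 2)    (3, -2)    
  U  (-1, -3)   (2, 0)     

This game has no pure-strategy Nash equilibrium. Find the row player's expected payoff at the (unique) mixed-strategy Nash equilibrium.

The row player's indifference between D and U determines the column player's mixing probability q:
  the row player's expected payoff from D: q·(-3) + (1−q)·3 = -6q + 3
  the row player's expected payoff from U: q·(-1) + (1−q)·2 = -3q + 2
  -6q + 3 = -3q + 2  ⇒  -3q = -1  ⇒  q = 1/3.
At equilibrium the row player is indifferent across rows, so the row player's payoff equals the payoff from D: (1/3)·(-3) + (2/3)·3 = 1.

1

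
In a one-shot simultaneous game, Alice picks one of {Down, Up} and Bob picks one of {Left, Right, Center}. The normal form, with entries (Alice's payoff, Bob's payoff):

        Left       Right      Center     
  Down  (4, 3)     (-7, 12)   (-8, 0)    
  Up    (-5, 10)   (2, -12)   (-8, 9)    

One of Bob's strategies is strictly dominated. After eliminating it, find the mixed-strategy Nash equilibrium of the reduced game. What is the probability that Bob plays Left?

q = 1/2

Bob's strategy Center is strictly dominated by Left: 3 > 0 and 10 > 9. Eliminate Center.
Bob's mix must leave Alice indifferent between Down and Up.
  Alice's payoff from Down: q·4 + (1−q)·(-7) = 11q - 7
  Alice's payoff from Up: q·(-5) + (1−q)·2 = -7q + 2
  11q - 7 = -7q + 2  ⇒  18q = 9  ⇒  q = 1/2.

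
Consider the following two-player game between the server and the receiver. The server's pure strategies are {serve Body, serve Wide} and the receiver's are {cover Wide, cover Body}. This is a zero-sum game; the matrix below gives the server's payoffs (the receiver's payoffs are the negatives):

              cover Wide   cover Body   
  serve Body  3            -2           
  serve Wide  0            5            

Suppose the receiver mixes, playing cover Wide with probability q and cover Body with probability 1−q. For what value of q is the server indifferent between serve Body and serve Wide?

In a mixed equilibrium the server is indifferent between serve Body and serve Wide; this condition fixes q.
  the server's payoff from serve Body: q·3 + (1−q)·(-2) = 5q - 2
  the server's payoff from serve Wide: q·0 + (1−q)·5 = -5q + 5
  5q - 2 = -5q + 5  ⇒  10q = 7  ⇒  q = 7/10.

q = 7/10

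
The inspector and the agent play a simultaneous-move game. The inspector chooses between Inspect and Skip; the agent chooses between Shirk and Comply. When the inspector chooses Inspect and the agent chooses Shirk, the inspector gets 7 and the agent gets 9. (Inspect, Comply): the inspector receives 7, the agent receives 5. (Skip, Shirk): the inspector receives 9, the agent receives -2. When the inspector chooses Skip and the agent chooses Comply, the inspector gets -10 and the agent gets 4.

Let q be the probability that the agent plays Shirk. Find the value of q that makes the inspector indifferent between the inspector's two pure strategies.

For the inspector to be willing to mix, the inspector must be indifferent between Inspect and Skip, which pins down the agent's mix.
  the inspector's payoff to Inspect: q·7 + (1−q)·7 = 7
  the inspector's payoff to Skip: q·9 + (1−q)·(-10) = 19q - 10
  7 = 19q - 10  ⇒  -19q = -17  ⇒  q = 17/19.

q = 17/19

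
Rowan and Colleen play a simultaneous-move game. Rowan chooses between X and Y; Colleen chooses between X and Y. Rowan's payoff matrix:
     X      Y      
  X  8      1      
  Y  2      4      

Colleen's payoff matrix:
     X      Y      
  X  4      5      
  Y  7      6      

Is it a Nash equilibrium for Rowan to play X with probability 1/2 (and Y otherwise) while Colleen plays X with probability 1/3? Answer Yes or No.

Yes

Check Colleen's indifference given Rowan's mix p = 1/2:
  payoff from X = 11/2; payoff from Y = 11/2 — equal.
Check Rowan's indifference given Colleen's mix q = 1/3:
  payoff from X = 10/3; payoff from Y = 10/3 — equal.
Both players are indifferent, so neither can profitably deviate.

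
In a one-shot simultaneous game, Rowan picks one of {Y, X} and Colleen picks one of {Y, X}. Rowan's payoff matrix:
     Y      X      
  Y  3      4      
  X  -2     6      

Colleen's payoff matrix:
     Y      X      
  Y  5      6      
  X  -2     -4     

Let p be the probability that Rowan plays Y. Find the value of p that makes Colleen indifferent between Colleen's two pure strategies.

p = 2/3

Set Colleen's expected payoff from Y equal to that from X:
  Colleen's expected payoff from Y: p·5 + (1−p)·(-2) = 7p - 2
  Colleen's expected payoff from X: p·6 + (1−p)·(-4) = 10p - 4
  7p - 2 = 10p - 4  ⇒  -3p = -2  ⇒  p = 2/3.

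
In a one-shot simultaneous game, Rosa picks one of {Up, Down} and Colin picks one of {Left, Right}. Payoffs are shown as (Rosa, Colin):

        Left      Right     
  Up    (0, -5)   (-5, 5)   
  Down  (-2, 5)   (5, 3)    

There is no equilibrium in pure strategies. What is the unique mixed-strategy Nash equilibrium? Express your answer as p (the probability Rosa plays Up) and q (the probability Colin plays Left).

p = 1/6, q = 5/6

For Colin to be willing to mix, Colin must be indifferent between Left and Right, which pins down Rosa's mix.
  Colin's expected payoff from Left: p·(-5) + (1−p)·5 = -10p + 5
  Colin's expected payoff from Right: p·5 + (1−p)·3 = 2p + 3
  -10p + 5 = 2p + 3  ⇒  -12p = -2  ⇒  p = 1/6.
For Rosa to be willing to mix, Rosa must be indifferent between Up and Down, which pins down Colin's mix.
  Rosa's payoff from Up: q·0 + (1−q)·(-5) = 5q - 5
  Rosa's payoff from Down: q·(-2) + (1−q)·5 = -7q + 5
  5q - 5 = -7q + 5  ⇒  12q = 10  ⇒  q = 5/6.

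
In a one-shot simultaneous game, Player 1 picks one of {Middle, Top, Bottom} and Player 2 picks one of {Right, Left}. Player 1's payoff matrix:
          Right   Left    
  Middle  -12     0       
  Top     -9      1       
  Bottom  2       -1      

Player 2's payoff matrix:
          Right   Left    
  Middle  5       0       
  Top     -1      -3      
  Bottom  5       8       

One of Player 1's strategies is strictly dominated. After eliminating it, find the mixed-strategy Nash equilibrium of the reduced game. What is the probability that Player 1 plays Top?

p = 3/5

Player 1's strategy Middle is strictly dominated by Top: -9 > -12 and 1 > 0. Eliminate Middle.
Set Player 2's expected payoff from Right equal to that from Left:
  Player 2's expected payoff from Right: p·(-1) + (1−p)·5 = -6p + 5
  Player 2's expected payoff from Left: p·(-3) + (1−p)·8 = -11p + 8
  -6p + 5 = -11p + 8  ⇒  5p = 3  ⇒  p = 3/5.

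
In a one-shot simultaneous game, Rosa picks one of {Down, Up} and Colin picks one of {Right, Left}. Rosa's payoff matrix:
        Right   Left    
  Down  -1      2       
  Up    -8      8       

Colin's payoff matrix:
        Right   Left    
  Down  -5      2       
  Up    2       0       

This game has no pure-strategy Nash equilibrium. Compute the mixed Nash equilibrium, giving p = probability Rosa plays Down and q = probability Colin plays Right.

For Colin to be willing to mix, Colin must be indifferent between Right and Left, which pins down Rosa's mix.
  Colin's payoff to Right: p·(-5) + (1−p)·2 = -7p + 2
  Colin's payoff to Left: p·2 + (1−p)·0 = 2p
  -7p + 2 = 2p  ⇒  -9p = -2  ⇒  p = 2/9.
For Rosa to be willing to mix, Rosa must be indifferent between Down and Up, which pins down Colin's mix.
  Rosa's payoff to Down: q·(-1) + (1−q)·2 = -3q + 2
  Rosa's payoff to Up: q·(-8) + (1−q)·8 = -16q + 8
  -3q + 2 = -16q + 8  ⇒  13q = 6  ⇒  q = 6/13.

p = 2/9, q = 6/13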